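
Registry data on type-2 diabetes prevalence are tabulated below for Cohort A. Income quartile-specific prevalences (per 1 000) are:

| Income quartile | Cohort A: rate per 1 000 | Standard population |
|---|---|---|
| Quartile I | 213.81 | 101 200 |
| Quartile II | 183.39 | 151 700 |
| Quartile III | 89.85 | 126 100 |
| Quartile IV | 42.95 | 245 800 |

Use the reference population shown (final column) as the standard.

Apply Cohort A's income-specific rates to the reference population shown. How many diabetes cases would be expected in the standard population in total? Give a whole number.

71345

Expected diabetes cases = Σ (standard pop × income-specific rate ÷ 1 000)
= 101 200×213.81/1 000 + 151 700×183.39/1 000 + 126 100×89.85/1 000 + 245 800×42.95/1 000
= 21637.57 + 27820.26 + 11330.08 + 10557.11 = 71345.03.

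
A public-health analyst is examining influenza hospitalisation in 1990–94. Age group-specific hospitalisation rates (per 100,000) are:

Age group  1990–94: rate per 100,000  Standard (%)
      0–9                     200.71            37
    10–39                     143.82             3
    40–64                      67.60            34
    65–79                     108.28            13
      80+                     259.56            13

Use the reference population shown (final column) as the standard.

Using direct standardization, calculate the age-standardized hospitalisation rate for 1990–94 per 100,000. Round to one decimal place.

149.4

Standard weights: 0.37, 0.03, 0.34, 0.13, 0.13.
Standardized rate: 0.3700×200.71 + 0.0300×143.82 + 0.3400×67.60 + 0.1300×108.28 + 0.1300×259.56 = 149.3805 per 100,000.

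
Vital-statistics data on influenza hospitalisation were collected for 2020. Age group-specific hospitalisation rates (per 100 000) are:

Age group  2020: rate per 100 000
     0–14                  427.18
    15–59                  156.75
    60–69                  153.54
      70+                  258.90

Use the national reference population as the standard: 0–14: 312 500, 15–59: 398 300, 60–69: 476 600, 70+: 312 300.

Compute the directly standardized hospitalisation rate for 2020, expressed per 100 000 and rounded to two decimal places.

233.35

Standard total = 1 499 700; weights = 0.2084, 0.2656, 0.3178, 0.2082.
Standardized rate: 0.2084×427.18 + 0.2656×156.75 + 0.3178×153.54 + 0.2082×258.90 = 233.3526 per 100 000.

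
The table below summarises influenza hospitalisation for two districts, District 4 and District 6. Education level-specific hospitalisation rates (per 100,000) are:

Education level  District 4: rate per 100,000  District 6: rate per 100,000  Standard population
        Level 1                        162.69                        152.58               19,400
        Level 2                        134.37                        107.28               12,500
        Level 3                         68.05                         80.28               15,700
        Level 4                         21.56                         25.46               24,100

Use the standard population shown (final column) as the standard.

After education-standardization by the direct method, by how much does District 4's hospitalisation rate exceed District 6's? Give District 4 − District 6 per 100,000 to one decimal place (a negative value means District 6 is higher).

Standard total = 71,700; weights = 0.2706, 0.1743, 0.2190, 0.3361.
District 4: 0.2706×162.69 + 0.1743×134.37 + 0.2190×68.05 + 0.3361×21.56 = 89.5926 per 100,000.
District 6: 0.2706×152.58 + 0.1743×107.28 + 0.2190×80.28 + 0.3361×25.46 = 86.1232 per 100,000.
Difference = 89.5926 − 86.1232 = 3.4694.

3.5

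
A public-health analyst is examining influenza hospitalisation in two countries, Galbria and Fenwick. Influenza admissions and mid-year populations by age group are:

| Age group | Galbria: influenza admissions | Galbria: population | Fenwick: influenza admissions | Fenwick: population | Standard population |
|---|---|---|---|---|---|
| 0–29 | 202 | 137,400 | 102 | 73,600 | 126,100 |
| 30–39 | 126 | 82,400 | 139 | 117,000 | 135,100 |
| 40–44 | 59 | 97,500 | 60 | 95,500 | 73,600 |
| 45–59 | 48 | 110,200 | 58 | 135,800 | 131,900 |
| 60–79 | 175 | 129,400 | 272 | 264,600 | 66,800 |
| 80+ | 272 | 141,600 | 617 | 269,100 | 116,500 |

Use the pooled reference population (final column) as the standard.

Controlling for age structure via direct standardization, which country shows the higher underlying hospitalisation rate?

Age-specific rates per 100,000 for Galbria: 147.02, 152.91, 60.51, 43.56, 135.24, 192.09.
For Fenwick: 138.59, 118.80, 62.83, 42.71, 102.80, 229.28.
Standard total = 650,000; weights = 0.1940, 0.2078, 0.1132, 0.2029, 0.1028, 0.1792.
Galbria: 0.1940×147.02 + 0.2078×152.91 + 0.1132×60.51 + 0.2029×43.56 + 0.1028×135.24 + 0.1792×192.09 = 124.3211 per 100,000.
Fenwick: 0.1940×138.59 + 0.2078×118.80 + 0.1132×62.83 + 0.2029×42.71 + 0.1028×102.80 + 0.1792×229.28 = 119.0184 per 100,000.
The crude rates (126.27 vs 130.60) would put Fenwick higher, but that reflects its age composition; once standardized to a common age structure, Galbria has the higher underlying rate.

Galbria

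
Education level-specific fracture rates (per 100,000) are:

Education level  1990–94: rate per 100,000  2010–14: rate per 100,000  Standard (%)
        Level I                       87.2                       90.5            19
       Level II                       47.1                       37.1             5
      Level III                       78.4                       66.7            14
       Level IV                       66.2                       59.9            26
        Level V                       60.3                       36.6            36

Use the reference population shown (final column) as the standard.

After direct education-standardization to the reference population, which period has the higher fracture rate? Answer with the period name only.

1990–94

Standard weights: 0.19, 0.05, 0.14, 0.26, 0.36.
1990–94: 0.1900×87.2 + 0.0500×47.1 + 0.1400×78.4 + 0.2600×66.2 + 0.3600×60.3 = 68.8190 per 100,000.
2010–14: 0.1900×90.5 + 0.0500×37.1 + 0.1400×66.7 + 0.2600×59.9 + 0.3600×36.6 = 57.1380 per 100,000.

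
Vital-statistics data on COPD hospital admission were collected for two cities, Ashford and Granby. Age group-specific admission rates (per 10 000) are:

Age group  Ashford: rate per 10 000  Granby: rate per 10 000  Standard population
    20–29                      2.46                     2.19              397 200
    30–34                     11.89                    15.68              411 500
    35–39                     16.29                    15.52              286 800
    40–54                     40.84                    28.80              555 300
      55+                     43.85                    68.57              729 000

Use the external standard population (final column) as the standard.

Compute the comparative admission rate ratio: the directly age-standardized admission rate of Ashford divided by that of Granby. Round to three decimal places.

0.838

Standard total = 2 379 800; weights = 0.1669, 0.1729, 0.1205, 0.2333, 0.3063.
Ashford: 0.1669×2.46 + 0.1729×11.89 + 0.1205×16.29 + 0.2333×40.84 + 0.3063×43.85 = 27.3918 per 10 000.
Granby: 0.1669×2.19 + 0.1729×15.68 + 0.1205×15.52 + 0.2333×28.80 + 0.3063×68.57 = 32.6723 per 10 000.
Ratio = 27.3918 ÷ 32.6723 = 0.83838.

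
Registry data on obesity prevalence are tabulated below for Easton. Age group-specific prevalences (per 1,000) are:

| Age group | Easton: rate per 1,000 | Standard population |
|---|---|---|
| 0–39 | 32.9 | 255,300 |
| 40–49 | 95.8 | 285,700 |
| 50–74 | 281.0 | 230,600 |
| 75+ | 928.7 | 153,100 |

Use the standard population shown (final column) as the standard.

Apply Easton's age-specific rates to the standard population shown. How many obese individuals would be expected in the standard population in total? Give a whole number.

242752

Expected obese individuals = Σ (standard pop × age-specific rate ÷ 1,000)
= 255,300×32.9/1,000 + 285,700×95.8/1,000 + 230,600×281.0/1,000 + 153,100×928.7/1,000
= 8399.37 + 27370.06 + 64798.60 + 142183.97 = 242752.00.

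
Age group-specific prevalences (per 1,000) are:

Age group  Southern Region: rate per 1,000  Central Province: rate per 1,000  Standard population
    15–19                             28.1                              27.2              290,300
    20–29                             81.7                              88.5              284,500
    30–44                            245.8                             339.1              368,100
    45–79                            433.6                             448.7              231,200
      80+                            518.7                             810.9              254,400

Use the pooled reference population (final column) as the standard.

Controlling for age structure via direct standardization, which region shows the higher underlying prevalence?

Central Province

Standard total = 1,428,500; weights = 0.2032, 0.1992, 0.2577, 0.1618, 0.1781.
The Southern Region: 0.2032×28.1 + 0.1992×81.7 + 0.2577×245.8 + 0.1618×433.6 + 0.1781×518.7 = 247.8724 per 1,000.
The Central Province: 0.2032×27.2 + 0.1992×88.5 + 0.2577×339.1 + 0.1618×448.7 + 0.1781×810.9 = 327.5670 per 1,000.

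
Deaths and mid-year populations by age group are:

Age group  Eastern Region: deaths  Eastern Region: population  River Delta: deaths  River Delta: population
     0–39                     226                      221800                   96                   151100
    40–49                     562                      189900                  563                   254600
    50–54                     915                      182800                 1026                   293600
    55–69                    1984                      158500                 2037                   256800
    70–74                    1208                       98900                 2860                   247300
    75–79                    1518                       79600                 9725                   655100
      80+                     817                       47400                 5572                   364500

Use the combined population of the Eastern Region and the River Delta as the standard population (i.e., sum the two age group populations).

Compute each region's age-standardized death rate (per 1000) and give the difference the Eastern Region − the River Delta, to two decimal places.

2.26

Age-specific rates per 1000 for the Eastern Region: 1.019, 2.959, 5.005, 12.517, 12.214, 19.070, 17.236.
For the River Delta: 0.635, 2.211, 3.495, 7.932, 11.565, 14.845, 15.287.
Combined standard total = 3201900; weights = 0.1165, 0.1388, 0.1488, 0.1297, 0.1081, 0.2295, 0.1286.
The Eastern Region: 0.1165×1.019 + 0.1388×2.959 + 0.1488×5.005 + 0.1297×12.517 + 0.1081×12.214 + 0.2295×19.070 + 0.1286×17.236 = 10.8116 per 1000.
The River Delta: 0.1165×0.635 + 0.1388×2.211 + 0.1488×3.495 + 0.1297×7.932 + 0.1081×11.565 + 0.2295×14.845 + 0.1286×15.287 = 8.5530 per 1000.
Difference = 10.8116 − 8.5530 = 2.2586.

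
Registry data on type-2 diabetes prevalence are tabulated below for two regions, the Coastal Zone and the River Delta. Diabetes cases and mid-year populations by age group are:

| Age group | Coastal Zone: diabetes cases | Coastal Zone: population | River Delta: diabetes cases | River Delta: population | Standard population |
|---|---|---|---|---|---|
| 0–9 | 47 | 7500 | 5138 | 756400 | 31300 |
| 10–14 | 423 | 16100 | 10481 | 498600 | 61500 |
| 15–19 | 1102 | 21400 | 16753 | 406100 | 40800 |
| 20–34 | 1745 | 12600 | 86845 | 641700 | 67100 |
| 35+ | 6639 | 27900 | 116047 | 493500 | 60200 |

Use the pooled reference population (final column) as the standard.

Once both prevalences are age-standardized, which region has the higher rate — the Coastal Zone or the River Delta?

Coastal Zone

Age-specific rates per 1000 for the Coastal Zone: 6.267, 26.273, 51.495, 138.492, 237.957.
For the River Delta: 6.793, 21.021, 41.253, 135.336, 235.151.
Standard total = 260900; weights = 0.1200, 0.2357, 0.1564, 0.2572, 0.2307.
The Coastal Zone: 0.1200×6.267 + 0.2357×26.273 + 0.1564×51.495 + 0.2572×138.492 + 0.2307×237.957 = 105.5224 per 1000.
The River Delta: 0.1200×6.793 + 0.2357×21.021 + 0.1564×41.253 + 0.2572×135.336 + 0.2307×235.151 = 101.2865 per 1000.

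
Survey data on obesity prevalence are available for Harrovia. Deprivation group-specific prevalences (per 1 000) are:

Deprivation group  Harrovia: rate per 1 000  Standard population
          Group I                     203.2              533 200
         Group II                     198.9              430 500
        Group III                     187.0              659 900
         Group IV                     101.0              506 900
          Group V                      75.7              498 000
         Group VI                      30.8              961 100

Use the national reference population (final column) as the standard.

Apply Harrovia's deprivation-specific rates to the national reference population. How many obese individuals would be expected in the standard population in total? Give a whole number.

435871

Expected obese individuals = Σ (standard pop × deprivation-specific rate ÷ 1 000)
= 533 200×203.2/1 000 + 430 500×198.9/1 000 + 659 900×187.0/1 000 + 506 900×101.0/1 000 + 498 000×75.7/1 000 + 961 100×30.8/1 000
= 108346.24 + 85626.45 + 123401.30 + 51196.90 + 37698.60 + 29601.88 = 435871.37.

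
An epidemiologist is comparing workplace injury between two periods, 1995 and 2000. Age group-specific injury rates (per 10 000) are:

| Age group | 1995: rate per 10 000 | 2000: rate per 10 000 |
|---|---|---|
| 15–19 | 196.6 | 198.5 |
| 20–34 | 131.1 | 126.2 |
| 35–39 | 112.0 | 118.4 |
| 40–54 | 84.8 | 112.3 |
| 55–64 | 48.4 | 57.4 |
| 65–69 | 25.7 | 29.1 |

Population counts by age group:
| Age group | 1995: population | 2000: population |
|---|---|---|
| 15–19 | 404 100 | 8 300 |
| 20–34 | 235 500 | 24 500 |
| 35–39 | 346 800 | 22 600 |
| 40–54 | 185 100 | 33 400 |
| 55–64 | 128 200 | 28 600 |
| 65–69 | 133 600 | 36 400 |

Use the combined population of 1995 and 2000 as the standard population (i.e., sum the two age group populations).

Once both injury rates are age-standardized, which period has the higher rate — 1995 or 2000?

2000

Combined standard total = 1 587 100; weights = 0.2598, 0.1638, 0.2328, 0.1377, 0.0988, 0.1071.
1995: 0.2598×196.6 + 0.1638×131.1 + 0.2328×112.0 + 0.1377×84.8 + 0.0988×48.4 + 0.1071×25.7 = 117.8398 per 10 000.
2000: 0.2598×198.5 + 0.1638×126.2 + 0.2328×118.4 + 0.1377×112.3 + 0.0988×57.4 + 0.1071×29.1 = 124.0598 per 10 000.
The crude rates (121.74 vs 90.16) would put 1995 higher, but that reflects its age composition; once standardized to a common age structure, 2000 has the higher underlying rate.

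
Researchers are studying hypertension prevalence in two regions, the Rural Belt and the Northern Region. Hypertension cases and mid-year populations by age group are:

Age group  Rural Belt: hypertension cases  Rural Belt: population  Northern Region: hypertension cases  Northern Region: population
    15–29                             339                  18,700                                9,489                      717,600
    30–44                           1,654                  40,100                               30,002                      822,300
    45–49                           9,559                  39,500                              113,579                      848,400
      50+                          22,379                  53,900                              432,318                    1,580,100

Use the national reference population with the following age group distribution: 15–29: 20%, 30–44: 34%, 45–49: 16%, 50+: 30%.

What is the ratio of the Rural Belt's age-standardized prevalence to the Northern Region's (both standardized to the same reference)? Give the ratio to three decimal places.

1.526

Age-specific rates per 1,000 for the Rural Belt: 18.128, 41.247, 242.000, 415.195.
For the Northern Region: 13.223, 36.485, 133.874, 273.602.
Standard weights: 0.20, 0.34, 0.16, 0.30.
The Rural Belt: 0.2000×18.128 + 0.3400×41.247 + 0.1600×242.000 + 0.3000×415.195 = 180.9281 per 1,000.
The Northern Region: 0.2000×13.223 + 0.3400×36.485 + 0.1600×133.874 + 0.3000×273.602 = 118.5501 per 1,000.
Ratio = 180.9281 ÷ 118.5501 = 1.52617.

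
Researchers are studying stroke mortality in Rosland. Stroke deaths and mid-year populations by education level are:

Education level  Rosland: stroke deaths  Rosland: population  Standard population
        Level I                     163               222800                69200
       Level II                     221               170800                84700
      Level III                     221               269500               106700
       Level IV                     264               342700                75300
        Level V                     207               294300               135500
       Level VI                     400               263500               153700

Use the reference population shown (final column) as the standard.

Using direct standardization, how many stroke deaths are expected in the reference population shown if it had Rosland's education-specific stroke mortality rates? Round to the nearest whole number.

634

Education-specific rates per 100000 for Rosland: 73.16, 129.39, 82.00, 77.04, 70.34, 151.80.
Expected stroke deaths = Σ (standard pop × education-specific rate ÷ 100000)
= 69200×73.16/100000 + 84700×129.39/100000 + 106700×82.00/100000 + 75300×77.04/100000 + 135500×70.34/100000 + 153700×151.80/100000
= 50.63 + 109.59 + 87.50 + 58.01 + 95.31 + 233.32 = 634.35.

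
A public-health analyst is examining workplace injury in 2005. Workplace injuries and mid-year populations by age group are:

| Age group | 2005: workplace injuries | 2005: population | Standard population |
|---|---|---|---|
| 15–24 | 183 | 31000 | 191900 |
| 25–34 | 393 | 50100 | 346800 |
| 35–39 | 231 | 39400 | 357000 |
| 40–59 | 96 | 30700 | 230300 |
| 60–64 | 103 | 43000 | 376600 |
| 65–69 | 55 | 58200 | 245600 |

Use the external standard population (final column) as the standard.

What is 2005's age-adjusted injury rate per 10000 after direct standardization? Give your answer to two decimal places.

44.62

Age-specific rates per 10000 for 2005: 59.03, 78.44, 58.63, 31.27, 23.95, 9.45.
Standard total = 1748200; weights = 0.1098, 0.1984, 0.2042, 0.1317, 0.2154, 0.1405.
Standardized rate: 0.1098×59.03 + 0.1984×78.44 + 0.2042×58.63 + 0.1317×31.27 + 0.2154×23.95 + 0.1405×9.45 = 44.6210 per 10000.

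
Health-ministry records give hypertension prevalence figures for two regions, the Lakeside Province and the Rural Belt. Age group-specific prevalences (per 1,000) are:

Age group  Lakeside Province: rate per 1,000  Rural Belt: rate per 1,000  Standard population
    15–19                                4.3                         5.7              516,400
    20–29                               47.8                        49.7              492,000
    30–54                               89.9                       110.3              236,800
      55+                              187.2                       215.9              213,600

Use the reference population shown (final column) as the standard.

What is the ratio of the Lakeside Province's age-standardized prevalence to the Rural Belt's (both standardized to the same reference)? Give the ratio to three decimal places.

0.873

Standard total = 1,458,800; weights = 0.3540, 0.3373, 0.1623, 0.1464.
The Lakeside Province: 0.3540×4.3 + 0.3373×47.8 + 0.1623×89.9 + 0.1464×187.2 = 59.6465 per 1,000.
The Rural Belt: 0.3540×5.7 + 0.3373×49.7 + 0.1623×110.3 + 0.1464×215.9 = 68.2967 per 1,000.
Ratio = 59.6465 ÷ 68.2967 = 0.87334.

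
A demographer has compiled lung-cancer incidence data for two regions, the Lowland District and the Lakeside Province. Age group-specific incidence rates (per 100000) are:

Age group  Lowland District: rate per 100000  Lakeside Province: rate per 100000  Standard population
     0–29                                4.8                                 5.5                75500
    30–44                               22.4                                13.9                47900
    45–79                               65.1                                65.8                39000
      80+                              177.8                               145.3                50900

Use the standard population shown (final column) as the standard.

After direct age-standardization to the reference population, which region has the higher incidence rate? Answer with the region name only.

Lowland District

Standard total = 213300; weights = 0.3540, 0.2246, 0.1828, 0.2386.
The Lowland District: 0.3540×4.8 + 0.2246×22.4 + 0.1828×65.1 + 0.2386×177.8 = 61.0609 per 100000.
The Lakeside Province: 0.3540×5.5 + 0.2246×13.9 + 0.1828×65.8 + 0.2386×145.3 = 51.7723 per 100000.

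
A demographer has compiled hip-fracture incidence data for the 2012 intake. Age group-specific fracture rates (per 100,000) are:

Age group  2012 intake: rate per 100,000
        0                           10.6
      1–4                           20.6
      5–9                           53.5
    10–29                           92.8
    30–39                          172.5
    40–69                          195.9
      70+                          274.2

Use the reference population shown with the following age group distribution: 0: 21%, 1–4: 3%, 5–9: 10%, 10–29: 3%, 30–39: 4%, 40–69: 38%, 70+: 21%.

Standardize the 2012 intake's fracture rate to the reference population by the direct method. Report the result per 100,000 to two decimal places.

Standard weights: 0.21, 0.03, 0.10, 0.03, 0.04, 0.38, 0.21.
Standardized rate: 0.2100×10.6 + 0.0300×20.6 + 0.1000×53.5 + 0.0300×92.8 + 0.0400×172.5 + 0.3800×195.9 + 0.2100×274.2 = 149.9020 per 100,000.

149.90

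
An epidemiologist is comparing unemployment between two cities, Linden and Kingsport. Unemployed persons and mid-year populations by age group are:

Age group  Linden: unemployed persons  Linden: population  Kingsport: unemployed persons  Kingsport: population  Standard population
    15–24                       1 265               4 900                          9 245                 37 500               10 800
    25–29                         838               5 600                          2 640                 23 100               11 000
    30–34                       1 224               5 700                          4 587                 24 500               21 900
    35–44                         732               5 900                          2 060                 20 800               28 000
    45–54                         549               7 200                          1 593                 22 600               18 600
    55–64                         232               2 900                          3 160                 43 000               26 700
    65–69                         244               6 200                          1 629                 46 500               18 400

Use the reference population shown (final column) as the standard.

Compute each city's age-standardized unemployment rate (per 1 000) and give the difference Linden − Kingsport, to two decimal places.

Age-specific rates per 1 000 for Linden: 258.163, 149.643, 214.737, 124.068, 76.250, 80.000, 39.355.
For Kingsport: 246.533, 114.286, 187.224, 99.038, 70.487, 73.488, 35.032.
Standard total = 135 400; weights = 0.0798, 0.0812, 0.1617, 0.2068, 0.1374, 0.1972, 0.1359.
Linden: 0.0798×258.163 + 0.0812×149.643 + 0.1617×214.737 + 0.2068×124.068 + 0.1374×76.250 + 0.1972×80.000 + 0.1359×39.355 = 124.7360 per 1 000.
Kingsport: 0.0798×246.533 + 0.0812×114.286 + 0.1617×187.224 + 0.2068×99.038 + 0.1374×70.487 + 0.1972×73.488 + 0.1359×35.032 = 108.6468 per 1 000.
Difference = 124.7360 − 108.6468 = 16.0891.

16.09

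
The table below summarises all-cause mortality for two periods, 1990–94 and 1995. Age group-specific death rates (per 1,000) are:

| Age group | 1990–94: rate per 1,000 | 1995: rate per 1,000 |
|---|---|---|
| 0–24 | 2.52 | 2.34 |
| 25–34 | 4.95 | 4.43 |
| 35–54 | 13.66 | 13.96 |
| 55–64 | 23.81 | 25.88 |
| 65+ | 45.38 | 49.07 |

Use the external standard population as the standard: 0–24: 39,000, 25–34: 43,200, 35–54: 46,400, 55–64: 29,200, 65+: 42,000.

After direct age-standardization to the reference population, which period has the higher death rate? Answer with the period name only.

Standard total = 199,800; weights = 0.1952, 0.2162, 0.2322, 0.1461, 0.2102.
1990–94: 0.1952×2.52 + 0.2162×4.95 + 0.2322×13.66 + 0.1461×23.81 + 0.2102×45.38 = 17.7535 per 1,000.
1995: 0.1952×2.34 + 0.2162×4.43 + 0.2322×13.96 + 0.1461×25.88 + 0.2102×49.07 = 18.7538 per 1,000.

1995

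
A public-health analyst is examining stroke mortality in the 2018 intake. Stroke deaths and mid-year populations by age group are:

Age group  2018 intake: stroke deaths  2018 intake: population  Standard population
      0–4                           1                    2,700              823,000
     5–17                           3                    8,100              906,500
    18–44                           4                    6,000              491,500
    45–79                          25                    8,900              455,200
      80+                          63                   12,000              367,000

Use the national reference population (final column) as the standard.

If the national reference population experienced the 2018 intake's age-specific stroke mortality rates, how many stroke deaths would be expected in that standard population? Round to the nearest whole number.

4174

Age-specific rates per 100,000 for the 2018 intake: 37.04, 37.04, 66.67, 280.90, 525.00.
Expected stroke deaths = Σ (standard pop × age-specific rate ÷ 100,000)
= 823,000×37.04/100,000 + 906,500×37.04/100,000 + 491,500×66.67/100,000 + 455,200×280.90/100,000 + 367,000×525.00/100,000
= 304.81 + 335.74 + 327.67 + 1278.65 + 1926.75 = 4173.62.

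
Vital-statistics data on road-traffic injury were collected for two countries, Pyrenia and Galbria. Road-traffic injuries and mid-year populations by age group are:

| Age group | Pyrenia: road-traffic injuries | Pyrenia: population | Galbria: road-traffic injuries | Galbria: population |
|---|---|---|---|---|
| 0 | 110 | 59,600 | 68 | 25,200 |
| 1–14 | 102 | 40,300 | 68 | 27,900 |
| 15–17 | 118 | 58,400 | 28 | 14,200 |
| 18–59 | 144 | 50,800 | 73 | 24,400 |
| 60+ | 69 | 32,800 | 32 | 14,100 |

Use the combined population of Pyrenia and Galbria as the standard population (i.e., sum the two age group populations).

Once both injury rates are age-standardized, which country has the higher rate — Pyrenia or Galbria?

Age-specific rates per 100,000 for Pyrenia: 184.56, 253.10, 202.05, 283.46, 210.37.
For Galbria: 269.84, 243.73, 197.18, 299.18, 226.95.
Combined standard total = 347,700; weights = 0.2439, 0.1961, 0.2088, 0.2163, 0.1349.
Pyrenia: 0.2439×184.56 + 0.1961×253.10 + 0.2088×202.05 + 0.2163×283.46 + 0.1349×210.37 = 226.5298 per 100,000.
Galbria: 0.2439×269.84 + 0.1961×243.73 + 0.2088×197.18 + 0.2163×299.18 + 0.1349×226.95 = 250.1081 per 100,000.

Galbria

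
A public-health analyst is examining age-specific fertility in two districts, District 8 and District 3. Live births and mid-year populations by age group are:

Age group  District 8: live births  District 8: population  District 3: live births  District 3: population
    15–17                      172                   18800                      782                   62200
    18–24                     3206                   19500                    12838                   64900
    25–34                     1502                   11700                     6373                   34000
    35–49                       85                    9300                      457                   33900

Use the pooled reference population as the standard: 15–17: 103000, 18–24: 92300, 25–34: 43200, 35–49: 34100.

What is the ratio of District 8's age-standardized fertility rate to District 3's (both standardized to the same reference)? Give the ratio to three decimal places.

0.782

Age-specific rates per 1000 for District 8: 9.149, 164.410, 128.376, 9.140.
For District 3: 12.572, 197.812, 187.441, 13.481.
Standard total = 272600; weights = 0.3778, 0.3386, 0.1585, 0.1251.
District 8: 0.3778×9.149 + 0.3386×164.410 + 0.1585×128.376 + 0.1251×9.140 = 80.6123 per 1000.
District 3: 0.3778×12.572 + 0.3386×197.812 + 0.1585×187.441 + 0.1251×13.481 = 103.1187 per 1000.
Ratio = 80.6123 ÷ 103.1187 = 0.78174.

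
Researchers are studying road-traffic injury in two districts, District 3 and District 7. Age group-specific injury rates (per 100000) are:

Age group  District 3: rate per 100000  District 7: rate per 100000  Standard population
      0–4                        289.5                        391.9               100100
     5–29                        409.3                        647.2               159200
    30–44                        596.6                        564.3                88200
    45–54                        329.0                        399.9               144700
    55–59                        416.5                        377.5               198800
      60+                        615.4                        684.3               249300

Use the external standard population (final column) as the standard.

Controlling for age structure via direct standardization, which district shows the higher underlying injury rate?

Standard total = 940300; weights = 0.1065, 0.1693, 0.0938, 0.1539, 0.2114, 0.2651.
District 3: 0.1065×289.5 + 0.1693×409.3 + 0.0938×596.6 + 0.1539×329.0 + 0.2114×416.5 + 0.2651×615.4 = 457.9234 per 100000.
District 7: 0.1065×391.9 + 0.1693×647.2 + 0.0938×564.3 + 0.1539×399.9 + 0.2114×377.5 + 0.2651×684.3 = 527.0054 per 100000.

District 7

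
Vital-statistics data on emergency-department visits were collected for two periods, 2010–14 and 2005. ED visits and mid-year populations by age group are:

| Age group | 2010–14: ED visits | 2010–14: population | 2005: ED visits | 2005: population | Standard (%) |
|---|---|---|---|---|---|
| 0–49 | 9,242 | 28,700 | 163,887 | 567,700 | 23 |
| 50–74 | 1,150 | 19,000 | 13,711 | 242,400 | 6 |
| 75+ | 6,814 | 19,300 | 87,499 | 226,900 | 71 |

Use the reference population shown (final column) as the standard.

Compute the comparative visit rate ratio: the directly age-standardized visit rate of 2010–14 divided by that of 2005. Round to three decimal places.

0.956

Age-specific rates per 1,000 for 2010–14: 322.021, 60.526, 353.057.
For 2005: 288.686, 56.564, 385.628.
Standard weights: 0.23, 0.06, 0.71.
2010–14: 0.2300×322.021 + 0.0600×60.526 + 0.7100×353.057 = 328.3669 per 1,000.
2005: 0.2300×288.686 + 0.0600×56.564 + 0.7100×385.628 = 343.5875 per 1,000.
Ratio = 328.3669 ÷ 343.5875 = 0.95570.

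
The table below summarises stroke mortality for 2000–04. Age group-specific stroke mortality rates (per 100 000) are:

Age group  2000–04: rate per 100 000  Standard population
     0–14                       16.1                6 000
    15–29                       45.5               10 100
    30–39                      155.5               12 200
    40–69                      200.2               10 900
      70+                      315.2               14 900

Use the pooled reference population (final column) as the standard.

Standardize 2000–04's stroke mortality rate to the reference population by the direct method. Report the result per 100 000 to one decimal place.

Standard total = 54 100; weights = 0.1109, 0.1867, 0.2255, 0.2015, 0.2754.
Standardized rate: 0.1109×16.1 + 0.1867×45.5 + 0.2255×155.5 + 0.2015×200.2 + 0.2754×315.2 = 172.4937 per 100 000.

172.5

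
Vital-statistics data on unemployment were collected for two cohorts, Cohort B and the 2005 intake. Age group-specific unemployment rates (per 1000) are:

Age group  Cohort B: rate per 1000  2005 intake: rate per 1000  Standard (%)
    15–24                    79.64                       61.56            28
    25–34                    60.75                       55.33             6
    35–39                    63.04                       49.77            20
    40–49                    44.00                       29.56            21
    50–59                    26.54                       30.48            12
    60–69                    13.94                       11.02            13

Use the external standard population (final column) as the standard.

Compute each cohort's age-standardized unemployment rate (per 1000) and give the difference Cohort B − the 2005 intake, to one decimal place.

11.0

Standard weights: 0.28, 0.06, 0.20, 0.21, 0.12, 0.13.
Cohort B: 0.2800×79.64 + 0.0600×60.75 + 0.2000×63.04 + 0.2100×44.00 + 0.1200×26.54 + 0.1300×13.94 = 52.7892 per 1000.
The 2005 intake: 0.2800×61.56 + 0.0600×55.33 + 0.2000×49.77 + 0.2100×29.56 + 0.1200×30.48 + 0.1300×11.02 = 41.8084 per 1000.
Difference = 52.7892 − 41.8084 = 10.9808.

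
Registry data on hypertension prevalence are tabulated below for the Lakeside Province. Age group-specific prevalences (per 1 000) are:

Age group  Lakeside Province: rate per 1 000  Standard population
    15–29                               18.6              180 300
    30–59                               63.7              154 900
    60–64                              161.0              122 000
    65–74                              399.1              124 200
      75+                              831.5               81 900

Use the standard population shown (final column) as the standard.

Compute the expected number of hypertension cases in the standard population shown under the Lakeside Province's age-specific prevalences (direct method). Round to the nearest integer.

Expected hypertension cases = Σ (standard pop × age-specific rate ÷ 1 000)
= 180 300×18.6/1 000 + 154 900×63.7/1 000 + 122 000×161.0/1 000 + 124 200×399.1/1 000 + 81 900×831.5/1 000
= 3353.58 + 9867.13 + 19642.00 + 49568.22 + 68099.85 = 150530.78.

150531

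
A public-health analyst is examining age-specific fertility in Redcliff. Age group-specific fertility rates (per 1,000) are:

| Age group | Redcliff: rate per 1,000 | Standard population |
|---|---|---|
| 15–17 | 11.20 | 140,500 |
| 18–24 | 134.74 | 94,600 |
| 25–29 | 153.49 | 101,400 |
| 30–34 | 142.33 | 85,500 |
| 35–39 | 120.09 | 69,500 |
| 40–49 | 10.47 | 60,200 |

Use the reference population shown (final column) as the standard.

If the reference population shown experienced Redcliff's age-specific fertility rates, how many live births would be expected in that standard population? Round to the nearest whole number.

Expected live births = Σ (standard pop × age-specific rate ÷ 1,000)
= 140,500×11.20/1,000 + 94,600×134.74/1,000 + 101,400×153.49/1,000 + 85,500×142.33/1,000 + 69,500×120.09/1,000 + 60,200×10.47/1,000
= 1573.60 + 12746.40 + 15563.89 + 12169.22 + 8346.25 + 630.29 = 51029.65.

51030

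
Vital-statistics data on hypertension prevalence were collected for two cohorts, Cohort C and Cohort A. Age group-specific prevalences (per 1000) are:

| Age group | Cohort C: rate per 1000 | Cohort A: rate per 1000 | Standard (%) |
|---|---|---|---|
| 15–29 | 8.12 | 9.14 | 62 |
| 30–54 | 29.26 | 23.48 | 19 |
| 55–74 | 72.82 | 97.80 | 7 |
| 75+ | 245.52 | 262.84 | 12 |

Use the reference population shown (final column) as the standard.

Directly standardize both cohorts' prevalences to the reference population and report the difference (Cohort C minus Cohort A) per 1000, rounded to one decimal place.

-3.4

Standard weights: 0.62, 0.19, 0.07, 0.12.
Cohort C: 0.6200×8.12 + 0.1900×29.26 + 0.0700×72.82 + 0.1200×245.52 = 45.1536 per 1000.
Cohort A: 0.6200×9.14 + 0.1900×23.48 + 0.0700×97.80 + 0.1200×262.84 = 48.5148 per 1000.
Difference = 45.1536 − 48.5148 = -3.3612.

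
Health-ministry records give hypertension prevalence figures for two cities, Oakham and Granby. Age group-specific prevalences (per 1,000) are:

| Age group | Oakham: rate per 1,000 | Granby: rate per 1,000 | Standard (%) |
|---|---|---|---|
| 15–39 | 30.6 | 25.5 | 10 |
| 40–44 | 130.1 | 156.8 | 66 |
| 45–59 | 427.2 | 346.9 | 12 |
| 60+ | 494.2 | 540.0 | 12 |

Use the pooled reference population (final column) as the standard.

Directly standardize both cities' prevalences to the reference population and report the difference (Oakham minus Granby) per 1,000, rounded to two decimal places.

-12.97

Standard weights: 0.10, 0.66, 0.12, 0.12.
Oakham: 0.1000×30.6 + 0.6600×130.1 + 0.1200×427.2 + 0.1200×494.2 = 199.4940 per 1,000.
Granby: 0.1000×25.5 + 0.6600×156.8 + 0.1200×346.9 + 0.1200×540.0 = 212.4660 per 1,000.
Difference = 199.4940 − 212.4660 = -12.9720.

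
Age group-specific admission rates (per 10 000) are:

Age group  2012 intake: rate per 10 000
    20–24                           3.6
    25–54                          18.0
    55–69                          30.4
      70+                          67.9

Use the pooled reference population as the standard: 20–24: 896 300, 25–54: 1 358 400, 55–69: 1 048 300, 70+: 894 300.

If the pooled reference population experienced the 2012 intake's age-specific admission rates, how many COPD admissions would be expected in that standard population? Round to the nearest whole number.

12027

Expected COPD admissions = Σ (standard pop × age-specific rate ÷ 10 000)
= 896 300×3.6/10 000 + 1 358 400×18.0/10 000 + 1 048 300×30.4/10 000 + 894 300×67.9/10 000
= 322.67 + 2445.12 + 3186.83 + 6072.30 = 12026.92.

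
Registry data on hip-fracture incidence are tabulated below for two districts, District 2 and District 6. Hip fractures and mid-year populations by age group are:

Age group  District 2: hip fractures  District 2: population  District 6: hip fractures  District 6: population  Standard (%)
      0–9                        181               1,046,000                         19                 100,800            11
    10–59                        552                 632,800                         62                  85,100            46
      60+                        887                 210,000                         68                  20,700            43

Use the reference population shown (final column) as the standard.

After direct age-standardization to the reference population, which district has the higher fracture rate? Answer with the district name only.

Age-specific rates per 100,000 for District 2: 17.30, 87.23, 422.38.
For District 6: 18.85, 72.86, 328.50.
Standard weights: 0.11, 0.46, 0.43.
District 2: 0.1100×17.30 + 0.4600×87.23 + 0.4300×422.38 = 223.6537 per 100,000.
District 6: 0.1100×18.85 + 0.4600×72.86 + 0.4300×328.50 = 176.8430 per 100,000.

District 2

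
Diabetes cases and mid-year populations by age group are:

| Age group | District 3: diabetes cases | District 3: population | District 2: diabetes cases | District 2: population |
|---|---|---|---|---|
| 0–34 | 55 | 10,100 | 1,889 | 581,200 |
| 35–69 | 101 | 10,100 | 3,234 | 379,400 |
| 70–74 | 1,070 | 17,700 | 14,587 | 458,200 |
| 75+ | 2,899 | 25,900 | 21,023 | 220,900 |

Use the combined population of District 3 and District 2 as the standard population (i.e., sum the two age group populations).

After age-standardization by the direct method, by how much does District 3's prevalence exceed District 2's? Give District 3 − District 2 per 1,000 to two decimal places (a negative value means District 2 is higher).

11.52

Age-specific rates per 1,000 for District 3: 5.446, 10.000, 60.452, 111.931.
For District 2: 3.250, 8.524, 31.835, 95.170.
Combined standard total = 1,703,500; weights = 0.3471, 0.2286, 0.2794, 0.1449.
District 3: 0.3471×5.446 + 0.2286×10.000 + 0.2794×60.452 + 0.1449×111.931 = 37.2812 per 1,000.
District 2: 0.3471×3.250 + 0.2286×8.524 + 0.2794×31.835 + 0.1449×95.170 = 25.7589 per 1,000.
Difference = 37.2812 − 25.7589 = 11.5223.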